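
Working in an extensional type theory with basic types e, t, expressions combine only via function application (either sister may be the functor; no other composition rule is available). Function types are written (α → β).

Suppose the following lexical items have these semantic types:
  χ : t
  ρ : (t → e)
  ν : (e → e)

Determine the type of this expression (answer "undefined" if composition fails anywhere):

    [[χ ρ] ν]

e

[χ ρ]: functor ρ : (t → e), argument χ : t; result e.
[[χ ρ] ν]: functor ν : (e → e), argument [χ ρ] : e; result e.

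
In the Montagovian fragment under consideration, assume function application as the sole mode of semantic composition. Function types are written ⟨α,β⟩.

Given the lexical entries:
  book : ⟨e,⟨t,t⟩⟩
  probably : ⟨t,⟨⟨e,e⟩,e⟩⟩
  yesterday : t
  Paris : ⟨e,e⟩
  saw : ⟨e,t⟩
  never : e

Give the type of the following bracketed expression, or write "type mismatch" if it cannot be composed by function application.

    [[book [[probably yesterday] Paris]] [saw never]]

t

[probably yesterday]: probably is ⟨t,⟨⟨e,e⟩,e⟩⟩, yesterday is t; result ⟨⟨e,e⟩,e⟩.
[[probably yesterday] Paris]: [probably yesterday] is ⟨⟨e,e⟩,e⟩, Paris is ⟨e,e⟩; result e.
[book [[probably yesterday] Paris]]: book is ⟨e,⟨t,t⟩⟩, [[probably yesterday] Paris] is e; result ⟨t,t⟩.
[saw never]: saw is ⟨e,t⟩, never is e; result t.
[[book [[probably yesterday] Paris]] [saw never]]: [book [[probably yesterday] Paris]] is ⟨t,t⟩, [saw never] is t; result t.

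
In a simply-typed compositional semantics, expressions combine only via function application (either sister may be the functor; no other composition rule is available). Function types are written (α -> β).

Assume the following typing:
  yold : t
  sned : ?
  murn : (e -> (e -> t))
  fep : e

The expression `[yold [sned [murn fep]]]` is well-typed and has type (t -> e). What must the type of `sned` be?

[yold [sned [murn fep]]] is required to be (t -> e). yold : t cannot yield (t -> e) as functor, so [sned [murn fep]] : (t -> (t -> e)).
[sned [murn fep]] is required to be (t -> (t -> e)). [murn fep] : (e -> t) cannot yield (t -> (t -> e)) as functor, so sned : ((e -> t) -> (t -> (t -> e))).

((e -> t) -> (t -> (t -> e)))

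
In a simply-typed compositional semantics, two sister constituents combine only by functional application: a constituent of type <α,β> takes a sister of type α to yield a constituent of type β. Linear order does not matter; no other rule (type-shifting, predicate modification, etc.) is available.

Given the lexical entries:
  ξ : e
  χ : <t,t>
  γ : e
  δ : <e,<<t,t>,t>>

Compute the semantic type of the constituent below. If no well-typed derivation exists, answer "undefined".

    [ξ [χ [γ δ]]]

undefined

[γ δ]: functor δ : <e,<<t,t>,t>>, argument γ : e; result <<t,t>,t>.
[χ [γ δ]]: functor [γ δ] : <<t,t>,t>, argument χ : <t,t>; result t.
At [ξ [χ [γ δ]]]: neither e nor t can take the other as argument; the node is ill-typed.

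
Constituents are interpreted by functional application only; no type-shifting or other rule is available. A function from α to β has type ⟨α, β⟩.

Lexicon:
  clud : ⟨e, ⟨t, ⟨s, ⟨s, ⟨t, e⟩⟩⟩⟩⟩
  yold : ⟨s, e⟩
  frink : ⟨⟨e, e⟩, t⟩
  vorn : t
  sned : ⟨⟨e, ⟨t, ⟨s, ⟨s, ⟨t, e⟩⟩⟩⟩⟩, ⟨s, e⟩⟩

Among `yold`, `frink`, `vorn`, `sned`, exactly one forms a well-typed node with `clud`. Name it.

sned

yold : ⟨s, e⟩ — clud needs e; yold needs s; neither fits.
frink : ⟨⟨e, e⟩, t⟩ — clud needs e; frink needs ⟨e, e⟩; neither fits.
vorn : t — clud needs e; vorn needs nothing (atomic); neither fits.
sned — combines: sned : ⟨⟨e, ⟨t, ⟨s, ⟨s, ⟨t, e⟩⟩⟩⟩⟩, ⟨s, e⟩⟩ takes clud : ⟨e, ⟨t, ⟨s, ⟨s, ⟨t, e⟩⟩⟩⟩⟩ as argument, giving ⟨s, e⟩.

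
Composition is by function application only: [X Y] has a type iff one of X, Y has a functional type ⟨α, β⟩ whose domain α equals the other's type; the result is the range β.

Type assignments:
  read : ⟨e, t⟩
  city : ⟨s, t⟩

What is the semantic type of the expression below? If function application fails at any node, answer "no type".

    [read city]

no type

[read city]: ⟨e, t⟩ and ⟨s, t⟩ cannot combine by function application — type clash.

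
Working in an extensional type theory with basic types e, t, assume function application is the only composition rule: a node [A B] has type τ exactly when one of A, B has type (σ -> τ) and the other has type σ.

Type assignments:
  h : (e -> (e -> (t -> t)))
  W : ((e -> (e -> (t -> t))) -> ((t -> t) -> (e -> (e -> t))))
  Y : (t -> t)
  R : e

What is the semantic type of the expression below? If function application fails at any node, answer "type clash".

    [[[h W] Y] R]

At [h W], W : ((e -> (e -> (t -> t))) -> ((t -> t) -> (e -> (e -> t)))) takes h : (e -> (e -> (t -> t))), giving ((t -> t) -> (e -> (e -> t))).
At [[h W] Y], [h W] : ((t -> t) -> (e -> (e -> t))) takes Y : (t -> t), giving (e -> (e -> t)).
At [[[h W] Y] R], [[h W] Y] : (e -> (e -> t)) takes R : e, giving (e -> t).

(e -> t)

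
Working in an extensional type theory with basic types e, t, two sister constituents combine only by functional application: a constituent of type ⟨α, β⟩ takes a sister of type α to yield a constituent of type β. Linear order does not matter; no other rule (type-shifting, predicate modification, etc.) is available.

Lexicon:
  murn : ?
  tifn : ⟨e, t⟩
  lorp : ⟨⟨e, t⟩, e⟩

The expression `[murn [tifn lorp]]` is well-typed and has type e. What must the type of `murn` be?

At [murn [tifn lorp]] (required: e): [tifn lorp] is e, which is not a function with range e; hence murn is the functor — type ⟨e, e⟩.

⟨e, e⟩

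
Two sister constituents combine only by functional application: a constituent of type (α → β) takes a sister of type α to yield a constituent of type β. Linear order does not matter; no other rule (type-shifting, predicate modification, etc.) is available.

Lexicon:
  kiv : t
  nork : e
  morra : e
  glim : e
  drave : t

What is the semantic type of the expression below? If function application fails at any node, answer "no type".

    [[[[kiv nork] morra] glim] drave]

no type

At [kiv nork]: neither t nor e can take the other as argument; the node is ill-typed.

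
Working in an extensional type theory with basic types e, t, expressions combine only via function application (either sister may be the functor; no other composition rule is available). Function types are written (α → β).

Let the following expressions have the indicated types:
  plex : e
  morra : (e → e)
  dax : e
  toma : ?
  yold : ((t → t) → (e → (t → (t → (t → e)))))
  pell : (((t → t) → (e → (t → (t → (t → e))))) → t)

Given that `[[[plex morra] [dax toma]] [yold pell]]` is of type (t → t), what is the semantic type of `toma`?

For [[[plex morra] [dax toma]] [yold pell]] to have type (t → t) with [yold pell] of type t, [[plex morra] [dax toma]] must be the function: [[plex morra] [dax toma]] : (t → (t → t)).
For [[plex morra] [dax toma]] to have type (t → (t → t)) with [plex morra] of type e, [dax toma] must be the function: [dax toma] : (e → (t → (t → t))).
For [dax toma] to have type (e → (t → (t → t))) with dax of type e, toma must be the function: toma : (e → (e → (t → (t → t)))).

(e → (e → (t → (t → t))))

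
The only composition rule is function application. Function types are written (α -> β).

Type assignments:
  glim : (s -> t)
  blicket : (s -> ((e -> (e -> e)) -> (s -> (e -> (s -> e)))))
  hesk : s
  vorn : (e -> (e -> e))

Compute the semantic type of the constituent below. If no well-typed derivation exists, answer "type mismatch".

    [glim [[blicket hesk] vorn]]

[blicket hesk]: (s -> ((e -> (e -> e)) -> (s -> (e -> (s -> e))))) applied to s yields ((e -> (e -> e)) -> (s -> (e -> (s -> e)))).
[[blicket hesk] vorn]: ((e -> (e -> e)) -> (s -> (e -> (s -> e)))) applied to (e -> (e -> e)) yields (s -> (e -> (s -> e))).
[glim [[blicket hesk] vorn]]: (s -> t) with (s -> (e -> (s -> e))) — neither is a function whose domain matches the other; composition fails here.

type mismatch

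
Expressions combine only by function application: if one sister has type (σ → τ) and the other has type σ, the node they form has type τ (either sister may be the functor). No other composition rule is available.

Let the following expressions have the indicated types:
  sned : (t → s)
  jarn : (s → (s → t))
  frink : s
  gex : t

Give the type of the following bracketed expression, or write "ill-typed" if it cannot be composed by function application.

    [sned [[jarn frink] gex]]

[jarn frink]: (s → (s → t)) applied to s yields (s → t).
At [[jarn frink] gex]: neither (s → t) nor t can take the other as argument; the node is ill-typed.

ill-typed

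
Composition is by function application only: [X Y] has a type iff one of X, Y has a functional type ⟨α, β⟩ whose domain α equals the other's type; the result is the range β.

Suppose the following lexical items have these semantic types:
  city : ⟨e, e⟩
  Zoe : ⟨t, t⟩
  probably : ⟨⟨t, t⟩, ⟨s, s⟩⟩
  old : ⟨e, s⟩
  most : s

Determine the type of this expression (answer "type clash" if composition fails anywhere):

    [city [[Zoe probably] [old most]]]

At [Zoe probably], probably : ⟨⟨t, t⟩, ⟨s, s⟩⟩ takes Zoe : ⟨t, t⟩, giving ⟨s, s⟩.
[old most]: ⟨e, s⟩ and s cannot combine by function application — type clash.

type clash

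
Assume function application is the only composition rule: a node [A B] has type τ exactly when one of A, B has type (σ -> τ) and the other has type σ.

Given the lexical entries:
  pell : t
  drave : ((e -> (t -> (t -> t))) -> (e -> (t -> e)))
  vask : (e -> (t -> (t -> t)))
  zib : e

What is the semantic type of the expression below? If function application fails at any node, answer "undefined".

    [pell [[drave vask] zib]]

e

[drave vask]: ((e -> (t -> (t -> t))) -> (e -> (t -> e))) applied to (e -> (t -> (t -> t))) yields (e -> (t -> e)).
[[drave vask] zib]: (e -> (t -> e)) applied to e yields (t -> e).
[pell [[drave vask] zib]]: (t -> e) applied to t yields e.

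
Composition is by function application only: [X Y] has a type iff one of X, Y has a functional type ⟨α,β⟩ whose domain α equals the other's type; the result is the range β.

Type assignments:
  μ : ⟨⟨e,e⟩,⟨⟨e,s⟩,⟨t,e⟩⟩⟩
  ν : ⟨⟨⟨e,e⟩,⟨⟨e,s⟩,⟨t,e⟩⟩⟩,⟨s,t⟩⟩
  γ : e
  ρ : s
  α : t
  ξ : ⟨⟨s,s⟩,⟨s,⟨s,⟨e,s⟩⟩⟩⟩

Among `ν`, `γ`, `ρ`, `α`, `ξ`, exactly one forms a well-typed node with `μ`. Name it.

ν

ν — combines: ν : ⟨⟨⟨e,e⟩,⟨⟨e,s⟩,⟨t,e⟩⟩⟩,⟨s,t⟩⟩ takes μ : ⟨⟨e,e⟩,⟨⟨e,s⟩,⟨t,e⟩⟩⟩ as argument, giving ⟨s,t⟩.
γ : e — μ needs ⟨e,e⟩; γ needs nothing (atomic); neither fits.
ρ : s — μ needs ⟨e,e⟩; ρ needs nothing (atomic); neither fits.
α : t — μ needs ⟨e,e⟩; α needs nothing (atomic); neither fits.
ξ : ⟨⟨s,s⟩,⟨s,⟨s,⟨e,s⟩⟩⟩⟩ — μ needs ⟨e,e⟩; ξ needs ⟨s,s⟩; neither fits.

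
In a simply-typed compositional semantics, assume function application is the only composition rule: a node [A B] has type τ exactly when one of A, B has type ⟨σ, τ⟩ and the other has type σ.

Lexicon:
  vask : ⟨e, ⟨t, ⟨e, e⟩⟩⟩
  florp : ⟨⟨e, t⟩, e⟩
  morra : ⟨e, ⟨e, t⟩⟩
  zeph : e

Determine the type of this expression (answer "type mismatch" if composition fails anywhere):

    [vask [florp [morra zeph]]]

At [morra zeph], morra : ⟨e, ⟨e, t⟩⟩ takes zeph : e, giving ⟨e, t⟩.
At [florp [morra zeph]], florp : ⟨⟨e, t⟩, e⟩ takes [morra zeph] : ⟨e, t⟩, giving e.
At [vask [florp [morra zeph]]], vask : ⟨e, ⟨t, ⟨e, e⟩⟩⟩ takes [florp [morra zeph]] : e, giving ⟨t, ⟨e, e⟩⟩.

⟨t, ⟨e, e⟩⟩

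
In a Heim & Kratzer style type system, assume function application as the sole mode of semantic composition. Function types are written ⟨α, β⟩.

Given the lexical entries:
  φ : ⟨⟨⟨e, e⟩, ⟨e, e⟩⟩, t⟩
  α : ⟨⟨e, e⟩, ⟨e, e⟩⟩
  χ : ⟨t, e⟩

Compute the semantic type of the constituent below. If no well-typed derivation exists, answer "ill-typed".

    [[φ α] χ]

[φ α]: functor φ : ⟨⟨⟨e, e⟩, ⟨e, e⟩⟩, t⟩, argument α : ⟨⟨e, e⟩, ⟨e, e⟩⟩; result t.
[[φ α] χ]: functor χ : ⟨t, e⟩, argument [φ α] : t; result e.

e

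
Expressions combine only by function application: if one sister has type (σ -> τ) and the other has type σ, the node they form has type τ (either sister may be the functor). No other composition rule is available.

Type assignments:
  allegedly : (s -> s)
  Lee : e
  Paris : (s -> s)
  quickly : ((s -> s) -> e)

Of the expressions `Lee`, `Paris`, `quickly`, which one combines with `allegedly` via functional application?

Lee : e — allegedly needs s; Lee needs nothing (atomic); neither fits.
Paris : (s -> s) — allegedly needs s; Paris needs s; neither fits.
quickly — combines: quickly : ((s -> s) -> e) takes allegedly : (s -> s) as argument, giving e.

quickly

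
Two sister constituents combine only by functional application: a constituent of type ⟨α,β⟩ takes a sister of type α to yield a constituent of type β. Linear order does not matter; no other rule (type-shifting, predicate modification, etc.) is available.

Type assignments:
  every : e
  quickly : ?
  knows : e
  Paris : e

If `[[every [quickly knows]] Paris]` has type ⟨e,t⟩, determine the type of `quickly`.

[[every [quickly knows]] Paris] is required to be ⟨e,t⟩. Paris : e cannot yield ⟨e,t⟩ as functor, so [every [quickly knows]] : ⟨e,⟨e,t⟩⟩.
[every [quickly knows]] is required to be ⟨e,⟨e,t⟩⟩. every : e cannot yield ⟨e,⟨e,t⟩⟩ as functor, so [quickly knows] : ⟨e,⟨e,⟨e,t⟩⟩⟩.
[quickly knows] is required to be ⟨e,⟨e,⟨e,t⟩⟩⟩. knows : e cannot yield ⟨e,⟨e,⟨e,t⟩⟩⟩ as functor, so quickly : ⟨e,⟨e,⟨e,⟨e,t⟩⟩⟩⟩.

⟨e,⟨e,⟨e,⟨e,t⟩⟩⟩⟩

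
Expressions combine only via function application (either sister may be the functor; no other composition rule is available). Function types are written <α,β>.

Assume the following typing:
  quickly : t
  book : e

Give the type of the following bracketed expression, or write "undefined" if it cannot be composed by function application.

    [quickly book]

undefined

[quickly book]: t and e cannot combine by function application — type clash.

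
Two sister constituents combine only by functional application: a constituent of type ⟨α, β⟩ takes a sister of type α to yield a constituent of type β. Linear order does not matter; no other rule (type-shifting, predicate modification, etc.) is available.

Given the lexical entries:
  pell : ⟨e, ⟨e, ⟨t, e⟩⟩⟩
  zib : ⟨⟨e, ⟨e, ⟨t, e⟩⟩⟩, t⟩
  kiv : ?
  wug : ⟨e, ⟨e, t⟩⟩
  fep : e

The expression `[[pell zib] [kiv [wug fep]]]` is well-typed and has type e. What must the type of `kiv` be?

[[pell zib] [kiv [wug fep]]] is required to be e. [pell zib] : t cannot yield e as functor, so [kiv [wug fep]] : ⟨t, e⟩.
[kiv [wug fep]] is required to be ⟨t, e⟩. [wug fep] : ⟨e, t⟩ cannot yield ⟨t, e⟩ as functor, so kiv : ⟨⟨e, t⟩, ⟨t, e⟩⟩.

⟨⟨e, t⟩, ⟨t, e⟩⟩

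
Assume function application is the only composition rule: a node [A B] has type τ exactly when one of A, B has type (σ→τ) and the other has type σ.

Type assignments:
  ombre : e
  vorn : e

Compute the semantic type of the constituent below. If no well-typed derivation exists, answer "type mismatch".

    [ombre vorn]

type mismatch

[ombre vorn]: e and e cannot combine by function application — type clash.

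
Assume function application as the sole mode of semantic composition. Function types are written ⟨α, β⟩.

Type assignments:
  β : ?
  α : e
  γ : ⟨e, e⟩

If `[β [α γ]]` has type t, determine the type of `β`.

⟨e, t⟩

[β [α γ]] must have type t. The sister [α γ] has type e; that is not a function onto t, so β must be the functor, of type ⟨e, t⟩.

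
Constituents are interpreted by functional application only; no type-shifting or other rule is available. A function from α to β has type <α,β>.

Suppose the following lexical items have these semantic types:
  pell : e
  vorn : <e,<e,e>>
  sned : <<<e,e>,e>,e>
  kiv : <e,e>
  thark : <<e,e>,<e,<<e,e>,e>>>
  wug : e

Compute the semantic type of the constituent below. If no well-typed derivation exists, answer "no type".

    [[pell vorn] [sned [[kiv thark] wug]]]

[pell vorn] — vorn of type <e,<e,e>> combines with pell of type e: type <e,e>.
[kiv thark] — thark of type <<e,e>,<e,<<e,e>,e>>> combines with kiv of type <e,e>: type <e,<<e,e>,e>>.
[[kiv thark] wug] — [kiv thark] of type <e,<<e,e>,e>> combines with wug of type e: type <<e,e>,e>.
[sned [[kiv thark] wug]] — sned of type <<<e,e>,e>,e> combines with [[kiv thark] wug] of type <<e,e>,e>: type e.
[[pell vorn] [sned [[kiv thark] wug]]] — [pell vorn] of type <e,e> combines with [sned [[kiv thark] wug]] of type e: type e.

e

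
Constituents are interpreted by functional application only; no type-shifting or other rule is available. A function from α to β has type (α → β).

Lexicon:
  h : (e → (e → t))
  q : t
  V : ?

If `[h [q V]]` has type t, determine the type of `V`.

(t → ((e → (e → t)) → t))

[h [q V]] must have type t. The sister h has type (e → (e → t)); that is not a function onto t, so [q V] must be the functor, of type ((e → (e → t)) → t).
[q V] must have type ((e → (e → t)) → t). The sister q has type t; that is not a function onto ((e → (e → t)) → t), so V must be the functor, of type (t → ((e → (e → t)) → t)).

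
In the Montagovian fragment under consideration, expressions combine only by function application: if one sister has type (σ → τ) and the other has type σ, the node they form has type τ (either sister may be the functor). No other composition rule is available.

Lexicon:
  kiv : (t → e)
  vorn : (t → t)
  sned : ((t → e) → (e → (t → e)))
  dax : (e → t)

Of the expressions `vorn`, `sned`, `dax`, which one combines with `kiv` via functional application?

sned

vorn : (t → t) — neither side's domain matches the other.
sned — combines: sned : ((t → e) → (e → (t → e))) takes kiv : (t → e) as argument, giving (e → (t → e)).
dax : (e → t) — neither side's domain matches the other.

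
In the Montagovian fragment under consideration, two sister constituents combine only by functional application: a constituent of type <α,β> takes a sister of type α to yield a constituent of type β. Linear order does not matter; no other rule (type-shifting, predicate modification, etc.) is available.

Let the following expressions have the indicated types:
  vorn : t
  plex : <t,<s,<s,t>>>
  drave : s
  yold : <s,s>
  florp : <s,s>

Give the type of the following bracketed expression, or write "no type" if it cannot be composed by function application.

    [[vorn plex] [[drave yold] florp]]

At [vorn plex], plex : <t,<s,<s,t>>> takes vorn : t, giving <s,<s,t>>.
At [drave yold], yold : <s,s> takes drave : s, giving s.
At [[drave yold] florp], florp : <s,s> takes [drave yold] : s, giving s.
At [[vorn plex] [[drave yold] florp]], [vorn plex] : <s,<s,t>> takes [[drave yold] florp] : s, giving <s,t>.

<s,t>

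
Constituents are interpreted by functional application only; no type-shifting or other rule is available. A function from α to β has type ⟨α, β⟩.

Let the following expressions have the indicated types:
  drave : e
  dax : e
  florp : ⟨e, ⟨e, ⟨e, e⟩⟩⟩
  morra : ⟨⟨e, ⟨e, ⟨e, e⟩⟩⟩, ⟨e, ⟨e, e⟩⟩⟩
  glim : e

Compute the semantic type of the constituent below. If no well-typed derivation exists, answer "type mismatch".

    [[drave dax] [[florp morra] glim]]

[drave dax]: e with e — neither is a function whose domain matches the other; composition fails here.

type mismatch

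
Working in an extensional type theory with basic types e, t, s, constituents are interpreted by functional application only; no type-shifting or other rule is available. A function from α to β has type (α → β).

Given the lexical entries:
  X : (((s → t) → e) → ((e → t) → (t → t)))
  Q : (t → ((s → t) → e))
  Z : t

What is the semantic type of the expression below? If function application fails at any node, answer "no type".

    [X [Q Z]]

[Q Z] — Q of type (t → ((s → t) → e)) combines with Z of type t: type ((s → t) → e).
[X [Q Z]] — X of type (((s → t) → e) → ((e → t) → (t → t))) combines with [Q Z] of type ((s → t) → e): type ((e → t) → (t → t)).

((e → t) → (t → t))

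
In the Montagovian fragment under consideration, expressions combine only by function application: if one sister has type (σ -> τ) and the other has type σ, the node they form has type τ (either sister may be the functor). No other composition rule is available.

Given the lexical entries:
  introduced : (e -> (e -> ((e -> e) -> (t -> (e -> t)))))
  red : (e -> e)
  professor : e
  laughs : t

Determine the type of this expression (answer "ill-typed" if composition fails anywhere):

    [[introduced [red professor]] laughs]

[red professor]: functor red : (e -> e), argument professor : e; result e.
[introduced [red professor]]: functor introduced : (e -> (e -> ((e -> e) -> (t -> (e -> t))))), argument [red professor] : e; result (e -> ((e -> e) -> (t -> (e -> t)))).
[[introduced [red professor]] laughs]: (e -> ((e -> e) -> (t -> (e -> t)))) with t — neither is a function whose domain matches the other; composition fails here.

ill-typed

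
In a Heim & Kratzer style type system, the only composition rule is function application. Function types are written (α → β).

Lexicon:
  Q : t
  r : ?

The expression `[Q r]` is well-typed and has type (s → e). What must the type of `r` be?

[Q r] must have type (s → e). The sister Q has type t; that is not a function onto (s → e), so r must be the functor, of type (t → (s → e)).

(t → (s → e))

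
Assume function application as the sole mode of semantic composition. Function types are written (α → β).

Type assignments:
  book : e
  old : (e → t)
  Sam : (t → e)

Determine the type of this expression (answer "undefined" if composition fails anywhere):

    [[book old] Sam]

[book old]: functor old : (e → t), argument book : e; result t.
[[book old] Sam]: functor Sam : (t → e), argument [book old] : t; result e.

e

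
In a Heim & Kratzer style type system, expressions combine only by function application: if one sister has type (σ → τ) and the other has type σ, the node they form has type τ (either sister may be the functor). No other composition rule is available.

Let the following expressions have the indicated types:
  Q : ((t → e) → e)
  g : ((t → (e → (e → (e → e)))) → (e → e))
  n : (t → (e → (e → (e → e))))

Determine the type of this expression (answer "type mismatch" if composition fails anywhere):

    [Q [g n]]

type mismatch

[g n] — g of type ((t → (e → (e → (e → e)))) → (e → e)) combines with n of type (t → (e → (e → (e → e)))): type (e → e).
At [Q [g n]]: neither ((t → e) → e) nor (e → e) can take the other as argument; the node is ill-typed.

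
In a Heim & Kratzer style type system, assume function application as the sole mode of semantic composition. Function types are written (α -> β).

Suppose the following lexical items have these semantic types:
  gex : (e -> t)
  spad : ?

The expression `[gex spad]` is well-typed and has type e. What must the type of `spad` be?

[gex spad] must have type e. The sister gex has type (e -> t); that is not a function onto e, so spad must be the functor, of type ((e -> t) -> e).

((e -> t) -> e)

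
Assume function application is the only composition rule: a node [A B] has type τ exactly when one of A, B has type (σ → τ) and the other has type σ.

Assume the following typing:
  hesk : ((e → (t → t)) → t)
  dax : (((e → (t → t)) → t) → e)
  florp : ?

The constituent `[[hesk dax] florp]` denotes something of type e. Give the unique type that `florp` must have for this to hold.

At [[hesk dax] florp] (required: e): [hesk dax] is e, which is not a function with range e; hence florp is the functor — type (e → e).

(e → e)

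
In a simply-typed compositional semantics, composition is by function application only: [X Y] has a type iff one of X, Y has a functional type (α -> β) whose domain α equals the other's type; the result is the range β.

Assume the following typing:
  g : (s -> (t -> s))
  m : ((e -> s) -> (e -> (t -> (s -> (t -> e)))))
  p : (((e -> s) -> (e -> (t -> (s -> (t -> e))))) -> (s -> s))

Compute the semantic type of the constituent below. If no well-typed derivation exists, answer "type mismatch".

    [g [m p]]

type mismatch

At [m p], p : (((e -> s) -> (e -> (t -> (s -> (t -> e))))) -> (s -> s)) takes m : ((e -> s) -> (e -> (t -> (s -> (t -> e))))), giving (s -> s).
At [g [m p]]: neither (s -> (t -> s)) nor (s -> s) can take the other as argument; the node is ill-typed.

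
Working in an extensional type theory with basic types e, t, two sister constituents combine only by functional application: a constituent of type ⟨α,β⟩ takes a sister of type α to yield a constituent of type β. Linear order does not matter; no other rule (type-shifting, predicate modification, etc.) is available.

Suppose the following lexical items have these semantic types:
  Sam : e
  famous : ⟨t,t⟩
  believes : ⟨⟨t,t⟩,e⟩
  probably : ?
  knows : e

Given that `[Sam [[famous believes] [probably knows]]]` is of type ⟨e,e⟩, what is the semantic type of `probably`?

[Sam [[famous believes] [probably knows]]] must have type ⟨e,e⟩. The sister Sam has type e; that is not a function onto ⟨e,e⟩, so [[famous believes] [probably knows]] must be the functor, of type ⟨e,⟨e,e⟩⟩.
[[famous believes] [probably knows]] must have type ⟨e,⟨e,e⟩⟩. The sister [famous believes] has type e; that is not a function onto ⟨e,⟨e,e⟩⟩, so [probably knows] must be the functor, of type ⟨e,⟨e,⟨e,e⟩⟩⟩.
[probably knows] must have type ⟨e,⟨e,⟨e,e⟩⟩⟩. The sister knows has type e; that is not a function onto ⟨e,⟨e,⟨e,e⟩⟩⟩, so probably must be the functor, of type ⟨e,⟨e,⟨e,⟨e,e⟩⟩⟩⟩.

⟨e,⟨e,⟨e,⟨e,e⟩⟩⟩⟩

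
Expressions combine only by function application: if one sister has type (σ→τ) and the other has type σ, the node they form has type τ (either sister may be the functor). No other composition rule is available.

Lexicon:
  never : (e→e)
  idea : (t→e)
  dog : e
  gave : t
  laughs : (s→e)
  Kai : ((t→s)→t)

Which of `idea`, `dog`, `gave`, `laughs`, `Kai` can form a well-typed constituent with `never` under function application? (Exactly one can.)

idea : (t→e) — never needs e; idea needs t; neither fits.
dog — combines: never : (e→e) takes dog : e as argument, giving e.
gave : t — never needs e; gave needs nothing (atomic); neither fits.
laughs : (s→e) — never needs e; laughs needs s; neither fits.
Kai : ((t→s)→t) — never needs e; Kai needs (t→s); neither fits.

dog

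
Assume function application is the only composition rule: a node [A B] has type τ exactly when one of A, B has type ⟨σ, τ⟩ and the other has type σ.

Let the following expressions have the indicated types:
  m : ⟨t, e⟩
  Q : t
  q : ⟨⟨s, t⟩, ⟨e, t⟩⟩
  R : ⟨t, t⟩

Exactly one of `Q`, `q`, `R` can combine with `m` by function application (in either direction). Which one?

Q — combines: m : ⟨t, e⟩ takes Q : t as argument, giving e.
q : ⟨⟨s, t⟩, ⟨e, t⟩⟩ — neither side's domain matches the other.
R : ⟨t, t⟩ — neither side's domain matches the other.

Q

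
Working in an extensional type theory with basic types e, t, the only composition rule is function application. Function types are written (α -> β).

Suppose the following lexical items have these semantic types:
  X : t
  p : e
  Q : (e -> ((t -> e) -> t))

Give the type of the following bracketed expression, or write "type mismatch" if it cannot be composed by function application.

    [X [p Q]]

type mismatch

[p Q]: functor Q : (e -> ((t -> e) -> t)), argument p : e; result ((t -> e) -> t).
[X [p Q]]: t with ((t -> e) -> t) — neither is a function whose domain matches the other; composition fails here.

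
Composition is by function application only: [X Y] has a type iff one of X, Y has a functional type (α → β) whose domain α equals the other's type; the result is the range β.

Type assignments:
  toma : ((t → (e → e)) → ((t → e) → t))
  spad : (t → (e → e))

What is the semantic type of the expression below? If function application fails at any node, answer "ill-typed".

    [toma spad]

((t → e) → t)

[toma spad] — toma of type ((t → (e → e)) → ((t → e) → t)) combines with spad of type (t → (e → e)): type ((t → e) → t).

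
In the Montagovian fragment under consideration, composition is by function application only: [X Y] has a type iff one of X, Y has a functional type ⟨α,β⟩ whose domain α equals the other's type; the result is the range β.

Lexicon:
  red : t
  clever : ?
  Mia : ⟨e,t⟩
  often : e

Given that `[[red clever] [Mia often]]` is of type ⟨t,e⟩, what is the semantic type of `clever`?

⟨t,⟨t,⟨t,e⟩⟩⟩

At [[red clever] [Mia often]] (required: ⟨t,e⟩): [Mia often] is t, which is not a function with range ⟨t,e⟩; hence [red clever] is the functor — type ⟨t,⟨t,e⟩⟩.
At [red clever] (required: ⟨t,⟨t,e⟩⟩): red is t, which is not a function with range ⟨t,⟨t,e⟩⟩; hence clever is the functor — type ⟨t,⟨t,⟨t,e⟩⟩⟩.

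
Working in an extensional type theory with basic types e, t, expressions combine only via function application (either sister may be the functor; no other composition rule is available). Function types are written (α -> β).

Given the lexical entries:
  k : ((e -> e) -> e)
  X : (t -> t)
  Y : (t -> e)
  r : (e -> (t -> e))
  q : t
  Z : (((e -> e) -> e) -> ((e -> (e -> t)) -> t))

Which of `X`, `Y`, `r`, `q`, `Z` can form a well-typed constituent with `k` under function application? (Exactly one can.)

X : (t -> t) — k needs (e -> e); X needs t; neither fits.
Y : (t -> e) — k needs (e -> e); Y needs t; neither fits.
r : (e -> (t -> e)) — k needs (e -> e); r needs e; neither fits.
q : t — k needs (e -> e); q needs nothing (atomic); neither fits.
Z — combines: Z : (((e -> e) -> e) -> ((e -> (e -> t)) -> t)) takes k : ((e -> e) -> e) as argument, giving ((e -> (e -> t)) -> t).

Z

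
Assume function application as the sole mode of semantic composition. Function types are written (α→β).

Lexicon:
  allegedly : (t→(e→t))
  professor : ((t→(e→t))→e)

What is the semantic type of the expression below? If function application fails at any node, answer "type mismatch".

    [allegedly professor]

[allegedly professor] — professor of type ((t→(e→t))→e) combines with allegedly of type (t→(e→t)): type e.

e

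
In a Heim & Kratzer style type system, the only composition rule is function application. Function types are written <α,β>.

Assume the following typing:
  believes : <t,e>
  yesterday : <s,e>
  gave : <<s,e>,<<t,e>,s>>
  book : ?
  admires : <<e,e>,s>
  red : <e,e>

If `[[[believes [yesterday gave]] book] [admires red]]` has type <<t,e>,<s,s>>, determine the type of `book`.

For [[[believes [yesterday gave]] book] [admires red]] to have type <<t,e>,<s,s>> with [admires red] of type s, [[believes [yesterday gave]] book] must be the function: [[believes [yesterday gave]] book] : <s,<<t,e>,<s,s>>>.
For [[believes [yesterday gave]] book] to have type <s,<<t,e>,<s,s>>> with [believes [yesterday gave]] of type s, book must be the function: book : <s,<s,<<t,e>,<s,s>>>>.

<s,<s,<<t,e>,<s,s>>>>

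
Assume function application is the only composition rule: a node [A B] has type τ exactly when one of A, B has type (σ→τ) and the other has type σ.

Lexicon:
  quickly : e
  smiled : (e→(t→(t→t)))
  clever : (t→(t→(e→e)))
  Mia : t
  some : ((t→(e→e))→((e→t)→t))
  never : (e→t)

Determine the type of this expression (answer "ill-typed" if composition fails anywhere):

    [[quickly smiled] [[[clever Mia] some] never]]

[quickly smiled]: functor smiled : (e→(t→(t→t))), argument quickly : e; result (t→(t→t)).
[clever Mia]: functor clever : (t→(t→(e→e))), argument Mia : t; result (t→(e→e)).
[[clever Mia] some]: functor some : ((t→(e→e))→((e→t)→t)), argument [clever Mia] : (t→(e→e)); result ((e→t)→t).
[[[clever Mia] some] never]: functor [[clever Mia] some] : ((e→t)→t), argument never : (e→t); result t.
[[quickly smiled] [[[clever Mia] some] never]]: functor [quickly smiled] : (t→(t→t)), argument [[[clever Mia] some] never] : t; result (t→t).

(t→t)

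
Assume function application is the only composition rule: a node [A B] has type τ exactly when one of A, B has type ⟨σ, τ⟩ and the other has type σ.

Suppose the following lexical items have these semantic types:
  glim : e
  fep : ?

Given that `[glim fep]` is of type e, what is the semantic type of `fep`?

⟨e, e⟩

[glim fep] must have type e. The sister glim has type e; that is not a function onto e, so fep must be the functor, of type ⟨e, e⟩.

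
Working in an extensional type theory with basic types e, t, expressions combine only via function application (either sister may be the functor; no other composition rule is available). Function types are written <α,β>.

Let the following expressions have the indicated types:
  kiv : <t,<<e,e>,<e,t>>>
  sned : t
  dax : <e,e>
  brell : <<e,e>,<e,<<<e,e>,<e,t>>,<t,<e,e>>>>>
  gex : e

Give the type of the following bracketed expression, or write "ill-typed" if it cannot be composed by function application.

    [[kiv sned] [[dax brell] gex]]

<t,<e,e>>

At [kiv sned], kiv : <t,<<e,e>,<e,t>>> takes sned : t, giving <<e,e>,<e,t>>.
At [dax brell], brell : <<e,e>,<e,<<<e,e>,<e,t>>,<t,<e,e>>>>> takes dax : <e,e>, giving <e,<<<e,e>,<e,t>>,<t,<e,e>>>>.
At [[dax brell] gex], [dax brell] : <e,<<<e,e>,<e,t>>,<t,<e,e>>>> takes gex : e, giving <<<e,e>,<e,t>>,<t,<e,e>>>.
At [[kiv sned] [[dax brell] gex]], [[dax brell] gex] : <<<e,e>,<e,t>>,<t,<e,e>>> takes [kiv sned] : <<e,e>,<e,t>>, giving <t,<e,e>>.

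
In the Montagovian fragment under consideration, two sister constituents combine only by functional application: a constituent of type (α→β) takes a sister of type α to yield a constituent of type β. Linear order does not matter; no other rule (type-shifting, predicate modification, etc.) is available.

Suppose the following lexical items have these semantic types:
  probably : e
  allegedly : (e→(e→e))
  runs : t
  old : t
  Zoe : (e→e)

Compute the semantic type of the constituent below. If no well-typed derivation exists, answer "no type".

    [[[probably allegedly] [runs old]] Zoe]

no type

At [probably allegedly], allegedly : (e→(e→e)) takes probably : e, giving (e→e).
At [runs old]: neither t nor t can take the other as argument; the node is ill-typed.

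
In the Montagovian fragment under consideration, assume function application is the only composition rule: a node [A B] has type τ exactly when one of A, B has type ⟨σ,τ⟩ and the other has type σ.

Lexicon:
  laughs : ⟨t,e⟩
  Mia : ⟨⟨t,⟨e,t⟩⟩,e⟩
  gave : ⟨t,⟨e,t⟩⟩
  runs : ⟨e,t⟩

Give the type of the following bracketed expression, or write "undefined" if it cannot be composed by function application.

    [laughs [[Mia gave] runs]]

e

At [Mia gave], Mia : ⟨⟨t,⟨e,t⟩⟩,e⟩ takes gave : ⟨t,⟨e,t⟩⟩, giving e.
At [[Mia gave] runs], runs : ⟨e,t⟩ takes [Mia gave] : e, giving t.
At [laughs [[Mia gave] runs]], laughs : ⟨t,e⟩ takes [[Mia gave] runs] : t, giving e.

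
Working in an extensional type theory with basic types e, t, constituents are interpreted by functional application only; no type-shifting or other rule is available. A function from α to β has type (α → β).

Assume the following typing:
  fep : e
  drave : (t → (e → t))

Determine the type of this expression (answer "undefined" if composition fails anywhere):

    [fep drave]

undefined

[fep drave]: e with (t → (e → t)) — neither is a function whose domain matches the other; composition fails here.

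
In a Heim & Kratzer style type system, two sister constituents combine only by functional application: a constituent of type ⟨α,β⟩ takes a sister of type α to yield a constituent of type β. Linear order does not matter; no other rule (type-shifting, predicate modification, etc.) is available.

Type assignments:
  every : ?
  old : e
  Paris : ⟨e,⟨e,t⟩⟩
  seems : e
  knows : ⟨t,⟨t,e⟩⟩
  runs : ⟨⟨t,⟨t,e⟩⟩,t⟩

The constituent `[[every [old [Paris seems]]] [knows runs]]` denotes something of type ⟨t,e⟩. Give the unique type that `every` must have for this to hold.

[[every [old [Paris seems]]] [knows runs]] is required to be ⟨t,e⟩. [knows runs] : t cannot yield ⟨t,e⟩ as functor, so [every [old [Paris seems]]] : ⟨t,⟨t,e⟩⟩.
[every [old [Paris seems]]] is required to be ⟨t,⟨t,e⟩⟩. [old [Paris seems]] : t cannot yield ⟨t,⟨t,e⟩⟩ as functor, so every : ⟨t,⟨t,⟨t,e⟩⟩⟩.

⟨t,⟨t,⟨t,e⟩⟩⟩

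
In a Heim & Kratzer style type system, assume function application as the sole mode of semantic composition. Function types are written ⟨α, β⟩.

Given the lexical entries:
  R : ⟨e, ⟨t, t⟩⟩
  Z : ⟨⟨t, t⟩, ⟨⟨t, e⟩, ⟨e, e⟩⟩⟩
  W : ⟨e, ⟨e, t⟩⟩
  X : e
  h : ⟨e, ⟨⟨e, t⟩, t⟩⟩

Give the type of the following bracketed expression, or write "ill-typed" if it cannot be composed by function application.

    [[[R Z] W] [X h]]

[R Z]: ⟨e, ⟨t, t⟩⟩ and ⟨⟨t, t⟩, ⟨⟨t, e⟩, ⟨e, e⟩⟩⟩ cannot combine by function application — type clash.

ill-typed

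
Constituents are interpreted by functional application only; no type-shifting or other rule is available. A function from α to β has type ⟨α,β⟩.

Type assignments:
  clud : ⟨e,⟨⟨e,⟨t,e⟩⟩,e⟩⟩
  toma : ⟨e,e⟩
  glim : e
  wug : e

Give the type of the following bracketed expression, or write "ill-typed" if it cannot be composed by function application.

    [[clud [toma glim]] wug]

[toma glim]: toma is ⟨e,e⟩, glim is e; result e.
[clud [toma glim]]: clud is ⟨e,⟨⟨e,⟨t,e⟩⟩,e⟩⟩, [toma glim] is e; result ⟨⟨e,⟨t,e⟩⟩,e⟩.
[[clud [toma glim]] wug]: ⟨⟨e,⟨t,e⟩⟩,e⟩ and e cannot combine by function application — type clash.

ill-typed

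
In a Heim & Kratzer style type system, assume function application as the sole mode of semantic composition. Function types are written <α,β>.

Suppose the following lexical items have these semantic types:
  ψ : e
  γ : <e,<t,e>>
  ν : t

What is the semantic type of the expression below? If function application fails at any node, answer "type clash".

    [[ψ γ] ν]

e

[ψ γ]: <e,<t,e>> applied to e yields <t,e>.
[[ψ γ] ν]: <t,e> applied to t yields e.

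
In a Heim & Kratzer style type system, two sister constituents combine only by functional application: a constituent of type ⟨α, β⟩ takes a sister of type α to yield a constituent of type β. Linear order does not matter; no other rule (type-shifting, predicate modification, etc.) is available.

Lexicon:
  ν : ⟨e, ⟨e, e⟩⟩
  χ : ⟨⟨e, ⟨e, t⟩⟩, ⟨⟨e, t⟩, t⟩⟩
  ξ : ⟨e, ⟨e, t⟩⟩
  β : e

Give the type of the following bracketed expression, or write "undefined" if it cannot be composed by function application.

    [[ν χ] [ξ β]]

At [ν χ]: neither ⟨e, ⟨e, e⟩⟩ nor ⟨⟨e, ⟨e, t⟩⟩, ⟨⟨e, t⟩, t⟩⟩ can take the other as argument; the node is ill-typed.

undefined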